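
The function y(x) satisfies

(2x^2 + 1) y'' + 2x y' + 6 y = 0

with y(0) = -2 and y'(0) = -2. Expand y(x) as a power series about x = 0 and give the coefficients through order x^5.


Ansatz: y(x) = sum_{n>=0} a_n x^n, so y'(x) = sum_{n>=1} n a_n x^(n-1) and y''(x) = sum_{n>=2} n(n-1) a_n x^(n-2).
Substitute into P(x) y'' + Q(x) y' + R(x) y = 0 with P(x) = 2x^2 + 1, Q(x) = 2x, R(x) = 6, and match powers of x.
Initial conditions: a_0 = -2, a_1 = -2.
Setting the coefficient of each power of x to zero and solving order by order (substituting the coefficients already found):
  x^0: 2 a_2 + 6 a_0 = 0  ->  2 a_2 = -6 a_0 = 12  ->  a_2 = 6
  x^1: 6 a_3 + 8 a_1 = 0  ->  6 a_3 = -8 a_1 = 16  ->  a_3 = 8/3
  x^2: 12 a_4 + 14 a_2 = 0  ->  12 a_4 = -14 a_2 = -84  ->  a_4 = -7
  x^3: 20 a_5 + 24 a_3 = 0  ->  20 a_5 = -24 a_3 = -64  ->  a_5 = -16/5
Truncated series: y(x) = -2 - 2 x + 6 x^2 + (8/3) x^3 - 7 x^4 - (16/5) x^5 + O(x^6).

a_0 = -2; a_1 = -2; a_2 = 6; a_3 = 8/3; a_4 = -7; a_5 = -16/5


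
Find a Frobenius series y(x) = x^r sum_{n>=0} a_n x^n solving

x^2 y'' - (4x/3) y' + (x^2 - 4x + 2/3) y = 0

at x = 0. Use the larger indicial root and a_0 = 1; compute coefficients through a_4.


Write in Frobenius form y'' + (p(x)/x) y' + (q(x)/x^2) y = 0:
  p(x) = -4/3,  q(x) = x^2 - 4x + 2/3.
Indicial equation: r(r-1) + (-4/3) r + (2/3) = 0 -> roots r_1 = 2, r_2 = 1/3.
Take r = r_1 = 2. Let y(x) = x^r sum_{n>=0} a_n x^n with a_0 = 1.
Substitute y = x^r sum a_n x^n and match x^{r+n}. The recurrence is
  D(n) a_n - 4 a_{n-1} + 1 a_{n-2} = 0,  where D(n) = (r+n)(r+n-1) + (-4/3)(r+n) + (2/3).
  a_n = [4 a_{n-1} - 1 a_{n-2}] / D(n).
Since the indicial polynomial factors as (r - r_1)(r - r_2), D(n) = (r_1 + n - r_1)(r_1 + n - r_2) = n(n + 5/3).
Evaluating step by step (a_0 = 1):
  n = 1: D(1) = 1(1 + 5/3) = 8/3; numerator = 4(1) = 4; a_1 = (4)/(8/3) = 3/2
  n = 2: D(2) = 2(2 + 5/3) = 22/3; numerator = 4(3/2) - 1(1) = 5; a_2 = (5)/(22/3) = 15/22
  n = 3: D(3) = 3(3 + 5/3) = 14; numerator = 4(15/22) - 1(3/2) = 27/22; a_3 = (27/22)/(14) = 27/308
  n = 4: D(4) = 4(4 + 5/3) = 68/3; numerator = 4(27/308) - 1(15/22) = -51/154; a_4 = (-51/154)/(68/3) = -9/616

r = 2; a_0 = 1; a_1 = 3/2; a_2 = 15/22; a_3 = 27/308; a_4 = -9/616


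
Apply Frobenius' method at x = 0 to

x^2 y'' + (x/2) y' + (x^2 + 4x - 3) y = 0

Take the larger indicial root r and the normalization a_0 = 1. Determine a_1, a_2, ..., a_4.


Write in Frobenius form y'' + (p(x)/x) y' + (q(x)/x^2) y = 0:
  p(x) = 1/2,  q(x) = x^2 + 4x - 3.
Indicial equation: r(r-1) + (1/2) r + (-3) = 0 -> roots r_1 = 2, r_2 = -3/2.
Take r = r_1 = 2. Let y(x) = x^r sum_{n>=0} a_n x^n with a_0 = 1.
Substitute y = x^r sum a_n x^n and match x^{r+n}. The recurrence is
  D(n) a_n + 4 a_{n-1} + 1 a_{n-2} = 0,  where D(n) = (r+n)(r+n-1) + (1/2)(r+n) + (-3).
  a_n = [-4 a_{n-1} - 1 a_{n-2}] / D(n).
Since the indicial polynomial factors as (r - r_1)(r - r_2), D(n) = (r_1 + n - r_1)(r_1 + n - r_2) = n(n + 7/2).
Evaluating step by step (a_0 = 1):
  n = 1: D(1) = 1(1 + 7/2) = 9/2; numerator = -4(1) = -4; a_1 = (-4)/(9/2) = -8/9
  n = 2: D(2) = 2(2 + 7/2) = 11; numerator = -4(-8/9) - 1(1) = 23/9; a_2 = (23/9)/(11) = 23/99
  n = 3: D(3) = 3(3 + 7/2) = 39/2; numerator = -4(23/99) - 1(-8/9) = -4/99; a_3 = (-4/99)/(39/2) = -8/3861
  n = 4: D(4) = 4(4 + 7/2) = 30; numerator = -4(-8/3861) - 1(23/99) = -865/3861; a_4 = (-865/3861)/(30) = -173/23166

r = 2; a_0 = 1; a_1 = -8/9; a_2 = 23/99; a_3 = -8/3861; a_4 = -173/23166


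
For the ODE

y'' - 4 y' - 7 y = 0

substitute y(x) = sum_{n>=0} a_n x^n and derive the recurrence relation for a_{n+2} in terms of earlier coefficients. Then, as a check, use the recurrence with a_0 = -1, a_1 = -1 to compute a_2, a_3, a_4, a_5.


Substitute y = sum_n a_n x^n.
y''(x) has coefficient (n+2)(n+1) a_{n+2} at x^n;
-4 y'(x) has coefficient -4 (n+1) a_{n+1} at x^n;
-7 y(x) has coefficient -7 a_n at x^n.
Matching x^n: (n+2)(n+1) a_{n+2} - 4 (n+1) a_{n+1} - 7 a_n = 0.
Thus a_{n+2} = [4 (n+1) a_{n+1} + 7 a_n] / ((n+1)(n+2)).

Check with a_0 = -1, a_1 = -1 (apply the recurrence for n = 0, 1, 2, 3): a_0 = -1, a_1 = -1, a_2 = -11/2, a_3 = -17/2, a_4 = -281/24, a_5 = -1481/120.

a_(n+2) = [4 (n+1) a_(n+1) + 7 a_n] / ((n+1)(n+2)); check: a_0 = -1, a_1 = -1, a_2 = -11/2, a_3 = -17/2, a_4 = -281/24, a_5 = -1481/120


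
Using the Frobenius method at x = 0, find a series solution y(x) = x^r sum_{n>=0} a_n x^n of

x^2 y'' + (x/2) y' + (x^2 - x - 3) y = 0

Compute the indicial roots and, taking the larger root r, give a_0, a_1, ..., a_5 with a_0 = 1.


Write in Frobenius form y'' + (p(x)/x) y' + (q(x)/x^2) y = 0:
  p(x) = 1/2,  q(x) = x^2 - x - 3.
Indicial equation: r(r-1) + (1/2) r + (-3) = 0 -> roots r_1 = 2, r_2 = -3/2.
Take r = r_1 = 2. Let y(x) = x^r sum_{n>=0} a_n x^n with a_0 = 1.
Substitute y = x^r sum a_n x^n and match x^{r+n}. The recurrence is
  D(n) a_n - 1 a_{n-1} + 1 a_{n-2} = 0,  where D(n) = (r+n)(r+n-1) + (1/2)(r+n) + (-3).
  a_n = [1 a_{n-1} - 1 a_{n-2}] / D(n).
Since the indicial polynomial factors as (r - r_1)(r - r_2), D(n) = (r_1 + n - r_1)(r_1 + n - r_2) = n(n + 7/2).
Evaluating step by step (a_0 = 1):
  n = 1: D(1) = 1(1 + 7/2) = 9/2; numerator = 1(1) = 1; a_1 = (1)/(9/2) = 2/9
  n = 2: D(2) = 2(2 + 7/2) = 11; numerator = 1(2/9) - 1(1) = -7/9; a_2 = (-7/9)/(11) = -7/99
  n = 3: D(3) = 3(3 + 7/2) = 39/2; numerator = 1(-7/99) - 1(2/9) = -29/99; a_3 = (-29/99)/(39/2) = -58/3861
  n = 4: D(4) = 4(4 + 7/2) = 30; numerator = 1(-58/3861) - 1(-7/99) = 215/3861; a_4 = (215/3861)/(30) = 43/23166
  n = 5: D(5) = 5(5 + 7/2) = 85/2; numerator = 1(43/23166) - 1(-58/3861) = 391/23166; a_5 = (391/23166)/(85/2) = 23/57915

r = 2; a_0 = 1; a_1 = 2/9; a_2 = -7/99; a_3 = -58/3861; a_4 = 43/23166; a_5 = 23/57915


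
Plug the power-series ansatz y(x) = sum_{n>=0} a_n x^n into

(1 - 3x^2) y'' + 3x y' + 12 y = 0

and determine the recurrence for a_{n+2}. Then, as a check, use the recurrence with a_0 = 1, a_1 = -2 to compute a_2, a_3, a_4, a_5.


Substitute y = sum_n a_n x^n.
(1 - 3 x^2) y'' contributes (n+2)(n+1) a_{n+2} - 3 n(n-1) a_n at x^n.
3 x y'(x) contributes 3 n a_n at x^n.
12 y(x) contributes 12 a_n at x^n.
Matching x^n: (n+2)(n+1) a_{n+2} + (-3 n(n-1) + 3 n + 12) a_n = 0.
Thus a_{n+2} = (3 n(n-1) - 3 n - 12) / ((n+1)(n+2)) * a_n.

Check with a_0 = 1, a_1 = -2 (apply the recurrence for n = 0, 1, 2, 3): a_0 = 1, a_1 = -2, a_2 = -6, a_3 = 5, a_4 = 6, a_5 = -3/4.

a_(n+2) = (3 n(n-1) - 3 n - 12) / ((n+1)(n+2)) * a_n; check: a_0 = 1, a_1 = -2, a_2 = -6, a_3 = 5, a_4 = 6, a_5 = -3/4


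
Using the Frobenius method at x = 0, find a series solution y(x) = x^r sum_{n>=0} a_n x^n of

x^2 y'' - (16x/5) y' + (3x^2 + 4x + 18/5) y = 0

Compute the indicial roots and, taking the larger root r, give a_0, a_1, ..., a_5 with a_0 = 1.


Write in Frobenius form y'' + (p(x)/x) y' + (q(x)/x^2) y = 0:
  p(x) = -16/5,  q(x) = 3x^2 + 4x + 18/5.
Indicial equation: r(r-1) + (-16/5) r + (18/5) = 0 -> roots r_1 = 3, r_2 = 6/5.
Take r = r_1 = 3. Let y(x) = x^r sum_{n>=0} a_n x^n with a_0 = 1.
Substitute y = x^r sum a_n x^n and match x^{r+n}. The recurrence is
  D(n) a_n + 4 a_{n-1} + 3 a_{n-2} = 0,  where D(n) = (r+n)(r+n-1) + (-16/5)(r+n) + (18/5).
  a_n = [-4 a_{n-1} - 3 a_{n-2}] / D(n).
Since the indicial polynomial factors as (r - r_1)(r - r_2), D(n) = (r_1 + n - r_1)(r_1 + n - r_2) = n(n + 9/5).
Evaluating step by step (a_0 = 1):
  n = 1: D(1) = 1(1 + 9/5) = 14/5; numerator = -4(1) = -4; a_1 = (-4)/(14/5) = -10/7
  n = 2: D(2) = 2(2 + 9/5) = 38/5; numerator = -4(-10/7) - 3(1) = 19/7; a_2 = (19/7)/(38/5) = 5/14
  n = 3: D(3) = 3(3 + 9/5) = 72/5; numerator = -4(5/14) - 3(-10/7) = 20/7; a_3 = (20/7)/(72/5) = 25/126
  n = 4: D(4) = 4(4 + 9/5) = 116/5; numerator = -4(25/126) - 3(5/14) = -235/126; a_4 = (-235/126)/(116/5) = -1175/14616
  n = 5: D(5) = 5(5 + 9/5) = 34; numerator = -4(-1175/14616) - 3(25/126) = -500/1827; a_5 = (-500/1827)/(34) = -250/31059

r = 3; a_0 = 1; a_1 = -10/7; a_2 = 5/14; a_3 = 25/126; a_4 = -1175/14616; a_5 = -250/31059


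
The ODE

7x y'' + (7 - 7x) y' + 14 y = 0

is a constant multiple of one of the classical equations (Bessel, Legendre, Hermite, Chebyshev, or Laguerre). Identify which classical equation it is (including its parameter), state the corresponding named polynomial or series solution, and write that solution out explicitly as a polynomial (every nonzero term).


All three coefficients share the factor 7; dividing through by 7 gives  x y'' + (1 - x) y' + 2 y = 0.
This matches the Laguerre equation x y'' + (1 - x) y' + n y = 0 with n = 2; the polynomial solution is L_2(x).
With y = sum_k a_k x^k, matching x^k gives (k+1)k a_{k+1} + (k+1) a_{k+1} - k a_k + n a_k = 0, i.e. (k+1)^2 a_{k+1} = (k - n) a_k = (k - 2) a_k. The right side vanishes at k = 2, so the series terminates at degree 2.
Standard normalization L_n(0) = 1 gives a_0 = 1. Work upward with a_{k+1} = (k - 2) a_k / (k+1)^2:
  a_1 = (0 - 2)(1) / 1^2 = -2/1 = -2
  a_2 = (1 - 2)(-2) / 2^2 = 2/4 = 1/2
Hence L_2(x) = x^2/2 - 2 x + 1.

L_2(x); series = x^2/2 - 2 x + 1


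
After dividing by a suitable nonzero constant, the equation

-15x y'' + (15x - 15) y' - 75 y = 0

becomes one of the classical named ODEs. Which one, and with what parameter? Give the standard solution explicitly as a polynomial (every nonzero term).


All three coefficients share the factor -15; dividing through by -15 gives  x y'' + (1 - x) y' + 5 y = 0.
This matches the Laguerre equation x y'' + (1 - x) y' + n y = 0 with n = 5; the polynomial solution is L_5(x).
With y = sum_k a_k x^k, matching x^k gives (k+1)k a_{k+1} + (k+1) a_{k+1} - k a_k + n a_k = 0, i.e. (k+1)^2 a_{k+1} = (k - n) a_k = (k - 5) a_k. The right side vanishes at k = 5, so the series terminates at degree 5.
Standard normalization L_n(0) = 1 gives a_0 = 1. Work upward with a_{k+1} = (k - 5) a_k / (k+1)^2:
  a_1 = (0 - 5)(1) / 1^2 = -5/1 = -5
  a_2 = (1 - 5)(-5) / 2^2 = 20/4 = 5
  a_3 = (2 - 5)(5) / 3^2 = -15/9 = -5/3
  a_4 = (3 - 5)(-5/3) / 4^2 = (10/3)/16 = 5/24
  a_5 = (4 - 5)(5/24) / 5^2 = (-5/24)/25 = -1/120
Hence L_5(x) = -x^5/120 + 5 x^4/24 - 5 x^3/3 + 5 x^2 - 5 x + 1.

L_5(x); series = -x^5/120 + 5 x^4/24 - 5 x^3/3 + 5 x^2 - 5 x + 1


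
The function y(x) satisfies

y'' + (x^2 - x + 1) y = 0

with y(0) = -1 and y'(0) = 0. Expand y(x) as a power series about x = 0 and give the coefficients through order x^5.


Ansatz: y(x) = sum_{n>=0} a_n x^n, so y'(x) = sum_{n>=1} n a_n x^(n-1) and y''(x) = sum_{n>=2} n(n-1) a_n x^(n-2).
Substitute into P(x) y'' + Q(x) y' + R(x) y = 0 with P(x) = 1, Q(x) = 0, R(x) = x^2 - x + 1, and match powers of x.
Initial conditions: a_0 = -1, a_1 = 0.
Setting the coefficient of each power of x to zero and solving order by order (substituting the coefficients already found):
  x^0: 2 a_2 + a_0 = 0  ->  2 a_2 = -a_0 = 1  ->  a_2 = 1/2
  x^1: 6 a_3 + a_1 - a_0 = 0  ->  6 a_3 = -a_1 + a_0 = -1  ->  a_3 = -1/6
  x^2: 12 a_4 + a_2 - a_1 + a_0 = 0  ->  12 a_4 = -a_2 + a_1 - a_0 = 1/2  ->  a_4 = 1/24
  x^3: 20 a_5 + a_3 - a_2 + a_1 = 0  ->  20 a_5 = -a_3 + a_2 - a_1 = 2/3  ->  a_5 = 1/30
Truncated series: y(x) = -1 + (1/2) x^2 - (1/6) x^3 + (1/24) x^4 + (1/30) x^5 + O(x^6).

a_0 = -1; a_1 = 0; a_2 = 1/2; a_3 = -1/6; a_4 = 1/24; a_5 = 1/30


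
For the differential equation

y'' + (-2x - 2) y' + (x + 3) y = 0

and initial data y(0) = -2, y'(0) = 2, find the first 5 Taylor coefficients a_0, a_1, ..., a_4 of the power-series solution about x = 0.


Ansatz: y(x) = sum_{n>=0} a_n x^n, so y'(x) = sum_{n>=1} n a_n x^(n-1) and y''(x) = sum_{n>=2} n(n-1) a_n x^(n-2).
Substitute into P(x) y'' + Q(x) y' + R(x) y = 0 with P(x) = 1, Q(x) = -2x - 2, R(x) = x + 3, and match powers of x.
Initial conditions: a_0 = -2, a_1 = 2.
Setting the coefficient of each power of x to zero and solving order by order (substituting the coefficients already found):
  x^0: 2 a_2 - 2 a_1 + 3 a_0 = 0  ->  2 a_2 = 2 a_1 - 3 a_0 = 10  ->  a_2 = 5
  x^1: 6 a_3 - 4 a_2 + a_1 + a_0 = 0  ->  6 a_3 = 4 a_2 - a_1 - a_0 = 20  ->  a_3 = 10/3
  x^2: 12 a_4 - 6 a_3 - a_2 + a_1 = 0  ->  12 a_4 = 6 a_3 + a_2 - a_1 = 23  ->  a_4 = 23/12
Truncated series: y(x) = -2 + 2 x + 5 x^2 + (10/3) x^3 + (23/12) x^4 + O(x^5).

a_0 = -2; a_1 = 2; a_2 = 5; a_3 = 10/3; a_4 = 23/12


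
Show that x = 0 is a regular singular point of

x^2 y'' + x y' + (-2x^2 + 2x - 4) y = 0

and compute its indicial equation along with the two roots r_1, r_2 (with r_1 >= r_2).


Divide by x^2 to reach normal form y'' + P_1(x) y' + P_2(x) y = 0 with P_1(x) = 1/x and P_2(x) = -2 + 2/x - 4/x^2.
x = 0 is a singular point because the y'-coefficient 1/x has a pole at x = 0 and the y-coefficient -2 + 2/x - 4/x^2 has a pole at x = 0.
It is a regular singular point because x P_1(x) = p(x) = 1 and x^2 P_2(x) = q(x) = -2x^2 + 2x - 4 are polynomials, hence analytic at x = 0.
p(0) = 1,  q(0) = -4.
Indicial equation: r(r-1) + p(0) r + q(0) = 0, i.e. r^2 + (p(0) - 1) r + q(0) = 0, i.e. r^2 - 4 = 0.
Discriminant: (0)^2 - 4(-4) = 16, so r = (0 ± 4)/2.
Solving: r_1 = 2, r_2 = -2.

indicial: r^2 - 4 = 0; roots r_1 = 2, r_2 = -2


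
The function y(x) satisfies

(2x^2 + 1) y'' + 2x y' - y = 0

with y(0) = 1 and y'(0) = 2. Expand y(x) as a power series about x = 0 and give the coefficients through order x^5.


Ansatz: y(x) = sum_{n>=0} a_n x^n, so y'(x) = sum_{n>=1} n a_n x^(n-1) and y''(x) = sum_{n>=2} n(n-1) a_n x^(n-2).
Substitute into P(x) y'' + Q(x) y' + R(x) y = 0 with P(x) = 2x^2 + 1, Q(x) = 2x, R(x) = -1, and match powers of x.
Initial conditions: a_0 = 1, a_1 = 2.
Setting the coefficient of each power of x to zero and solving order by order (substituting the coefficients already found):
  x^0: 2 a_2 - a_0 = 0  ->  2 a_2 = a_0 = 1  ->  a_2 = 1/2
  x^1: 6 a_3 + a_1 = 0  ->  6 a_3 = -a_1 = -2  ->  a_3 = -1/3
  x^2: 12 a_4 + 7 a_2 = 0  ->  12 a_4 = -7 a_2 = -7/2  ->  a_4 = -7/24
  x^3: 20 a_5 + 17 a_3 = 0  ->  20 a_5 = -17 a_3 = 17/3  ->  a_5 = 17/60
Truncated series: y(x) = 1 + 2 x + (1/2) x^2 - (1/3) x^3 - (7/24) x^4 + (17/60) x^5 + O(x^6).

a_0 = 1; a_1 = 2; a_2 = 1/2; a_3 = -1/3; a_4 = -7/24; a_5 = 17/60


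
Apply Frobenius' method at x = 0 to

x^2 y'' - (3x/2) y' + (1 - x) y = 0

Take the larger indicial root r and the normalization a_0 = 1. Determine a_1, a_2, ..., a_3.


Write in Frobenius form y'' + (p(x)/x) y' + (q(x)/x^2) y = 0:
  p(x) = -3/2,  q(x) = 1 - x.
Indicial equation: r(r-1) + (-3/2) r + (1) = 0 -> roots r_1 = 2, r_2 = 1/2.
Take r = r_1 = 2. Let y(x) = x^r sum_{n>=0} a_n x^n with a_0 = 1.
Substitute y = x^r sum a_n x^n and match x^{r+n}. The recurrence is
  D(n) a_n - 1 a_{n-1} = 0,  where D(n) = (r+n)(r+n-1) + (-3/2)(r+n) + (1).
  a_n = 1 / D(n) * a_{n-1}.
Since the indicial polynomial factors as (r - r_1)(r - r_2), D(n) = (r_1 + n - r_1)(r_1 + n - r_2) = n(n + 3/2).
Evaluating step by step (a_0 = 1):
  n = 1: D(1) = 1(1 + 3/2) = 5/2; numerator = 1(1) = 1; a_1 = (1)/(5/2) = 2/5
  n = 2: D(2) = 2(2 + 3/2) = 7; numerator = 1(2/5) = 2/5; a_2 = (2/5)/(7) = 2/35
  n = 3: D(3) = 3(3 + 3/2) = 27/2; numerator = 1(2/35) = 2/35; a_3 = (2/35)/(27/2) = 4/945

r = 2; a_0 = 1; a_1 = 2/5; a_2 = 2/35; a_3 = 4/945


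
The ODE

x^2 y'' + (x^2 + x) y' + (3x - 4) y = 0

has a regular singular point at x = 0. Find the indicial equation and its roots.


Divide by x^2 to reach normal form y'' + P_1(x) y' + P_2(x) y = 0 with P_1(x) = 1 + 1/x and P_2(x) = 3/x - 4/x^2.
x = 0 is a singular point because the y'-coefficient 1 + 1/x has a pole at x = 0 and the y-coefficient 3/x - 4/x^2 has a pole at x = 0.
It is a regular singular point because x P_1(x) = p(x) = x + 1 and x^2 P_2(x) = q(x) = 3x - 4 are polynomials, hence analytic at x = 0.
p(0) = 1,  q(0) = -4.
Indicial equation: r(r-1) + p(0) r + q(0) = 0, i.e. r^2 + (p(0) - 1) r + q(0) = 0, i.e. r^2 - 4 = 0.
Discriminant: (0)^2 - 4(-4) = 16, so r = (0 ± 4)/2.
Solving: r_1 = 2, r_2 = -2.

indicial: r^2 - 4 = 0; roots r_1 = 2, r_2 = -2


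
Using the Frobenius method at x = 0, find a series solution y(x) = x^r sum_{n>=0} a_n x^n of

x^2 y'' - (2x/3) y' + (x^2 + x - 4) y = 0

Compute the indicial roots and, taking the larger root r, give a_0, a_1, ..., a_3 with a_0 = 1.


Write in Frobenius form y'' + (p(x)/x) y' + (q(x)/x^2) y = 0:
  p(x) = -2/3,  q(x) = x^2 + x - 4.
Indicial equation: r(r-1) + (-2/3) r + (-4) = 0 -> roots r_1 = 3, r_2 = -4/3.
Take r = r_1 = 3. Let y(x) = x^r sum_{n>=0} a_n x^n with a_0 = 1.
Substitute y = x^r sum a_n x^n and match x^{r+n}. The recurrence is
  D(n) a_n + 1 a_{n-1} + 1 a_{n-2} = 0,  where D(n) = (r+n)(r+n-1) + (-2/3)(r+n) + (-4).
  a_n = [-1 a_{n-1} - 1 a_{n-2}] / D(n).
Since the indicial polynomial factors as (r - r_1)(r - r_2), D(n) = (r_1 + n - r_1)(r_1 + n - r_2) = n(n + 13/3).
Evaluating step by step (a_0 = 1):
  n = 1: D(1) = 1(1 + 13/3) = 16/3; numerator = -1(1) = -1; a_1 = (-1)/(16/3) = -3/16
  n = 2: D(2) = 2(2 + 13/3) = 38/3; numerator = -1(-3/16) - 1(1) = -13/16; a_2 = (-13/16)/(38/3) = -39/608
  n = 3: D(3) = 3(3 + 13/3) = 22; numerator = -1(-39/608) - 1(-3/16) = 153/608; a_3 = (153/608)/(22) = 153/13376

r = 3; a_0 = 1; a_1 = -3/16; a_2 = -39/608; a_3 = 153/13376


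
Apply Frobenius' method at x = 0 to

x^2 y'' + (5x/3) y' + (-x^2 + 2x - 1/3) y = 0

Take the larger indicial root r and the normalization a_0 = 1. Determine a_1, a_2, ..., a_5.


Write in Frobenius form y'' + (p(x)/x) y' + (q(x)/x^2) y = 0:
  p(x) = 5/3,  q(x) = -x^2 + 2x - 1/3.
Indicial equation: r(r-1) + (5/3) r + (-1/3) = 0 -> roots r_1 = 1/3, r_2 = -1.
Take r = r_1 = 1/3. Let y(x) = x^r sum_{n>=0} a_n x^n with a_0 = 1.
Substitute y = x^r sum a_n x^n and match x^{r+n}. The recurrence is
  D(n) a_n + 2 a_{n-1} - 1 a_{n-2} = 0,  where D(n) = (r+n)(r+n-1) + (5/3)(r+n) + (-1/3).
  a_n = [-2 a_{n-1} + 1 a_{n-2}] / D(n).
Since the indicial polynomial factors as (r - r_1)(r - r_2), D(n) = (r_1 + n - r_1)(r_1 + n - r_2) = n(n + 4/3).
Evaluating step by step (a_0 = 1):
  n = 1: D(1) = 1(1 + 4/3) = 7/3; numerator = -2(1) = -2; a_1 = (-2)/(7/3) = -6/7
  n = 2: D(2) = 2(2 + 4/3) = 20/3; numerator = -2(-6/7) + 1(1) = 19/7; a_2 = (19/7)/(20/3) = 57/140
  n = 3: D(3) = 3(3 + 4/3) = 13; numerator = -2(57/140) + 1(-6/7) = -117/70; a_3 = (-117/70)/(13) = -9/70
  n = 4: D(4) = 4(4 + 4/3) = 64/3; numerator = -2(-9/70) + 1(57/140) = 93/140; a_4 = (93/140)/(64/3) = 279/8960
  n = 5: D(5) = 5(5 + 4/3) = 95/3; numerator = -2(279/8960) + 1(-9/70) = -171/896; a_5 = (-171/896)/(95/3) = -27/4480

r = 1/3; a_0 = 1; a_1 = -6/7; a_2 = 57/140; a_3 = -9/70; a_4 = 279/8960; a_5 = -27/4480


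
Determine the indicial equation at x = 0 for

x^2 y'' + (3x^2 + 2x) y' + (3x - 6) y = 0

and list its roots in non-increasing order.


Divide by x^2 to reach normal form y'' + P_1(x) y' + P_2(x) y = 0 with P_1(x) = 3 + 2/x and P_2(x) = 3/x - 6/x^2.
x = 0 is a singular point because the y'-coefficient 3 + 2/x has a pole at x = 0 and the y-coefficient 3/x - 6/x^2 has a pole at x = 0.
It is a regular singular point because x P_1(x) = p(x) = 3x + 2 and x^2 P_2(x) = q(x) = 3x - 6 are polynomials, hence analytic at x = 0.
p(0) = 2,  q(0) = -6.
Indicial equation: r(r-1) + p(0) r + q(0) = 0, i.e. r^2 + (p(0) - 1) r + q(0) = 0, i.e. r^2 + 1 r - 6 = 0.
Discriminant: (1)^2 - 4(-6) = 25, so r = (-1 ± 5)/2.
Solving: r_1 = 2, r_2 = -3.

indicial: r^2 + 1 r - 6 = 0; roots r_1 = 2, r_2 = -3


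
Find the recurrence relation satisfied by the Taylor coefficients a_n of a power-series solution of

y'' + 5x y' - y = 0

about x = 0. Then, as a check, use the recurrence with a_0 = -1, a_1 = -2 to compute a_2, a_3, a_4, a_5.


Substitute y = sum_n a_n x^n.
y''(x) has coefficient (n+2)(n+1) a_{n+2} at x^n;
5 x y'(x) has coefficient 5 n a_n at x^n (shift);
-y(x) has coefficient -1 a_n at x^n.
Matching x^n: (n+2)(n+1) a_{n+2} + (5n - 1) a_n = 0.
Thus a_{n+2} = (-5n + 1) / ((n+1)(n+2)) * a_n.

Check with a_0 = -1, a_1 = -2 (apply the recurrence for n = 0, 1, 2, 3): a_0 = -1, a_1 = -2, a_2 = -1/2, a_3 = 4/3, a_4 = 3/8, a_5 = -14/15.

a_(n+2) = (-5n + 1) / ((n+1)(n+2)) * a_n; check: a_0 = -1, a_1 = -2, a_2 = -1/2, a_3 = 4/3, a_4 = 3/8, a_5 = -14/15


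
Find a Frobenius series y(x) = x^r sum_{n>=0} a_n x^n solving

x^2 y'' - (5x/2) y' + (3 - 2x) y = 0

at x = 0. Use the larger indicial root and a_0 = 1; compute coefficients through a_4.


Write in Frobenius form y'' + (p(x)/x) y' + (q(x)/x^2) y = 0:
  p(x) = -5/2,  q(x) = 3 - 2x.
Indicial equation: r(r-1) + (-5/2) r + (3) = 0 -> roots r_1 = 2, r_2 = 3/2.
Take r = r_1 = 2. Let y(x) = x^r sum_{n>=0} a_n x^n with a_0 = 1.
Substitute y = x^r sum a_n x^n and match x^{r+n}. The recurrence is
  D(n) a_n - 2 a_{n-1} = 0,  where D(n) = (r+n)(r+n-1) + (-5/2)(r+n) + (3).
  a_n = 2 / D(n) * a_{n-1}.
Since the indicial polynomial factors as (r - r_1)(r - r_2), D(n) = (r_1 + n - r_1)(r_1 + n - r_2) = n(n + 1/2).
Evaluating step by step (a_0 = 1):
  n = 1: D(1) = 1(1 + 1/2) = 3/2; numerator = 2(1) = 2; a_1 = (2)/(3/2) = 4/3
  n = 2: D(2) = 2(2 + 1/2) = 5; numerator = 2(4/3) = 8/3; a_2 = (8/3)/(5) = 8/15
  n = 3: D(3) = 3(3 + 1/2) = 21/2; numerator = 2(8/15) = 16/15; a_3 = (16/15)/(21/2) = 32/315
  n = 4: D(4) = 4(4 + 1/2) = 18; numerator = 2(32/315) = 64/315; a_4 = (64/315)/(18) = 32/2835

r = 2; a_0 = 1; a_1 = 4/3; a_2 = 8/15; a_3 = 32/315; a_4 = 32/2835


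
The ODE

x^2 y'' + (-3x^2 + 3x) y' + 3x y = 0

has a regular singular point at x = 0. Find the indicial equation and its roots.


Divide by x^2 to reach normal form y'' + P_1(x) y' + P_2(x) y = 0 with P_1(x) = -3 + 3/x and P_2(x) = 3/x.
x = 0 is a singular point because the y'-coefficient -3 + 3/x has a pole at x = 0 and the y-coefficient 3/x has a pole at x = 0.
It is a regular singular point because x P_1(x) = p(x) = 3 - 3x and x^2 P_2(x) = q(x) = 3x are polynomials, hence analytic at x = 0.
p(0) = 3,  q(0) = 0.
Indicial equation: r(r-1) + p(0) r + q(0) = 0, i.e. r^2 + (p(0) - 1) r + q(0) = 0, i.e. r^2 + 2 r = 0.
Discriminant: (2)^2 - 4(0) = 4, so r = (-2 ± 2)/2.
Solving: r_1 = 0, r_2 = -2.

indicial: r^2 + 2 r = 0; roots r_1 = 0, r_2 = -2


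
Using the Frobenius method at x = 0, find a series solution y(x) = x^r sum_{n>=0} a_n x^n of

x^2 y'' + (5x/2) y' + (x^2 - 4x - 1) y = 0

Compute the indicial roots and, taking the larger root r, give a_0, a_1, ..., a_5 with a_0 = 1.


Write in Frobenius form y'' + (p(x)/x) y' + (q(x)/x^2) y = 0:
  p(x) = 5/2,  q(x) = x^2 - 4x - 1.
Indicial equation: r(r-1) + (5/2) r + (-1) = 0 -> roots r_1 = 1/2, r_2 = -2.
Take r = r_1 = 1/2. Let y(x) = x^r sum_{n>=0} a_n x^n with a_0 = 1.
Substitute y = x^r sum a_n x^n and match x^{r+n}. The recurrence is
  D(n) a_n - 4 a_{n-1} + 1 a_{n-2} = 0,  where D(n) = (r+n)(r+n-1) + (5/2)(r+n) + (-1).
  a_n = [4 a_{n-1} - 1 a_{n-2}] / D(n).
Since the indicial polynomial factors as (r - r_1)(r - r_2), D(n) = (r_1 + n - r_1)(r_1 + n - r_2) = n(n + 5/2).
Evaluating step by step (a_0 = 1):
  n = 1: D(1) = 1(1 + 5/2) = 7/2; numerator = 4(1) = 4; a_1 = (4)/(7/2) = 8/7
  n = 2: D(2) = 2(2 + 5/2) = 9; numerator = 4(8/7) - 1(1) = 25/7; a_2 = (25/7)/(9) = 25/63
  n = 3: D(3) = 3(3 + 5/2) = 33/2; numerator = 4(25/63) - 1(8/7) = 4/9; a_3 = (4/9)/(33/2) = 8/297
  n = 4: D(4) = 4(4 + 5/2) = 26; numerator = 4(8/297) - 1(25/63) = -601/2079; a_4 = (-601/2079)/(26) = -601/54054
  n = 5: D(5) = 5(5 + 5/2) = 75/2; numerator = 4(-601/54054) - 1(8/297) = -1930/27027; a_5 = (-1930/27027)/(75/2) = -772/405405

r = 1/2; a_0 = 1; a_1 = 8/7; a_2 = 25/63; a_3 = 8/297; a_4 = -601/54054; a_5 = -772/405405


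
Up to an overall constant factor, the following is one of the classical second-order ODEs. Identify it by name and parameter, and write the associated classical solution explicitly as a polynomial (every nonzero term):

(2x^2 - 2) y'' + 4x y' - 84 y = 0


All three coefficients share the factor -2; dividing through by -2 gives  (1 - x^2) y'' - 2x y' + 42 y = 0.
This matches the Legendre equation (1 - x^2) y'' - 2x y' + n(n+1) y = 0 (note the -2x y' term) with n(n+1) = 42, so n = 6; the polynomial solution is P_6(x).
With y = sum_k a_k x^k, matching x^k gives (k+2)(k+1) a_{k+2} = [k(k+1) - n(n+1)] a_k = (k - 6)(k + 7) a_k. The right side vanishes at k = 6, so the series with the parity of 6 terminates at degree 6.
Standard normalization (P_n(1) = 1): leading coefficient (2n)!/(2^n (n!)^2) = 479001600/(64*518400) = 231/16, so a_6 = 231/16. Work downward with a_k = (k+1)(k+2) a_{k+2} / ((k - 6)(k + 7)):
  a_4 = (5)(6)(231/16) / ((4 - 6)(4 + 7)) = (3465/8)/(-22) = -315/16
  a_2 = (3)(4)(-315/16) / ((2 - 6)(2 + 7)) = (-945/4)/(-36) = 105/16
  a_0 = (1)(2)(105/16) / ((0 - 6)(0 + 7)) = (105/8)/(-42) = -5/16
Hence P_6(x) = 231 x^6/16 - 315 x^4/16 + 105 x^2/16 - 5/16.

P_6(x); series = 231 x^6/16 - 315 x^4/16 + 105 x^2/16 - 5/16


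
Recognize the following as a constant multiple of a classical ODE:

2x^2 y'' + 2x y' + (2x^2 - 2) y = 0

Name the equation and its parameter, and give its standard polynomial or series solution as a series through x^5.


All three coefficients share the factor 2; dividing through by 2 gives  x^2 y'' + x y' + (x^2 - 1) y = 0.
This matches the Bessel equation x^2 y'' + x y' + (x^2 - nu^2) y = 0 with nu^2 = 1, so nu = 1; the solution bounded at x = 0 is J_1(x).
Frobenius at x = 0: indicial roots ±nu; for r = nu the recurrence k(k + 2nu) c_k = -c_{k-2} gives the standard series J_nu(x) = sum_{k>=0} (-1)^k / (k! (k+nu)!) (x/2)^(2k+nu). Evaluate the first 3 terms:
  k = 0: (-1)^0 / (0! * 1! * 2^1) x^1 = 1/(1*1*2) x^1 = (1/2) x^1
  k = 1: (-1)^1 / (1! * 2! * 2^3) x^3 = -1/(1*2*8) x^3 = (-1/16) x^3
  k = 2: (-1)^2 / (2! * 3! * 2^5) x^5 = 1/(2*6*32) x^5 = (1/384) x^5
Hence J_1(x) = x^5/384 - x^3/16 + x/2 + ....

J_1(x); series = x^5/384 - x^3/16 + x/2


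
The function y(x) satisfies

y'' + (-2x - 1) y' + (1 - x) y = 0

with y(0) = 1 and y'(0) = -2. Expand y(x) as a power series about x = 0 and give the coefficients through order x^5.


Ansatz: y(x) = sum_{n>=0} a_n x^n, so y'(x) = sum_{n>=1} n a_n x^(n-1) and y''(x) = sum_{n>=2} n(n-1) a_n x^(n-2).
Substitute into P(x) y'' + Q(x) y' + R(x) y = 0 with P(x) = 1, Q(x) = -2x - 1, R(x) = 1 - x, and match powers of x.
Initial conditions: a_0 = 1, a_1 = -2.
Setting the coefficient of each power of x to zero and solving order by order (substituting the coefficients already found):
  x^0: 2 a_2 - a_1 + a_0 = 0  ->  2 a_2 = a_1 - a_0 = -3  ->  a_2 = -3/2
  x^1: 6 a_3 - 2 a_2 - a_1 - a_0 = 0  ->  6 a_3 = 2 a_2 + a_1 + a_0 = -4  ->  a_3 = -2/3
  x^2: 12 a_4 - 3 a_3 - 3 a_2 - a_1 = 0  ->  12 a_4 = 3 a_3 + 3 a_2 + a_1 = -17/2  ->  a_4 = -17/24
  x^3: 20 a_5 - 4 a_4 - 5 a_3 - a_2 = 0  ->  20 a_5 = 4 a_4 + 5 a_3 + a_2 = -23/3  ->  a_5 = -23/60
Truncated series: y(x) = 1 - 2 x - (3/2) x^2 - (2/3) x^3 - (17/24) x^4 - (23/60) x^5 + O(x^6).

a_0 = 1; a_1 = -2; a_2 = -3/2; a_3 = -2/3; a_4 = -17/24; a_5 = -23/60


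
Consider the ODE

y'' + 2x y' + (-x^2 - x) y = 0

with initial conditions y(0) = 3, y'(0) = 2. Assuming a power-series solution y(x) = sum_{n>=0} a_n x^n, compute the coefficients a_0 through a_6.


Ansatz: y(x) = sum_{n>=0} a_n x^n, so y'(x) = sum_{n>=1} n a_n x^(n-1) and y''(x) = sum_{n>=2} n(n-1) a_n x^(n-2).
Substitute into P(x) y'' + Q(x) y' + R(x) y = 0 with P(x) = 1, Q(x) = 2x, R(x) = -x^2 - x, and match powers of x.
Initial conditions: a_0 = 3, a_1 = 2.
Setting the coefficient of each power of x to zero and solving order by order (substituting the coefficients already found):
  x^0: 2 a_2 = 0  ->  a_2 = 0
  x^1: 6 a_3 + 2 a_1 - a_0 = 0  ->  6 a_3 = -2 a_1 + a_0 = -1  ->  a_3 = -1/6
  x^2: 12 a_4 + 4 a_2 - a_1 - a_0 = 0  ->  12 a_4 = -4 a_2 + a_1 + a_0 = 5  ->  a_4 = 5/12
  x^3: 20 a_5 + 6 a_3 - a_2 - a_1 = 0  ->  20 a_5 = -6 a_3 + a_2 + a_1 = 3  ->  a_5 = 3/20
  x^4: 30 a_6 + 8 a_4 - a_3 - a_2 = 0  ->  30 a_6 = -8 a_4 + a_3 + a_2 = -7/2  ->  a_6 = -7/60
Truncated series: y(x) = 3 + 2 x - (1/6) x^3 + (5/12) x^4 + (3/20) x^5 - (7/60) x^6 + O(x^7).

a_0 = 3; a_1 = 2; a_2 = 0; a_3 = -1/6; a_4 = 5/12; a_5 = 3/20; a_6 = -7/60


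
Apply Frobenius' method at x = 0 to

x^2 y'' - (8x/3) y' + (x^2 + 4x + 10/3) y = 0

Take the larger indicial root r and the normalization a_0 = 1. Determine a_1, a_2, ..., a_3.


Write in Frobenius form y'' + (p(x)/x) y' + (q(x)/x^2) y = 0:
  p(x) = -8/3,  q(x) = x^2 + 4x + 10/3.
Indicial equation: r(r-1) + (-8/3) r + (10/3) = 0 -> roots r_1 = 2, r_2 = 5/3.
Take r = r_1 = 2. Let y(x) = x^r sum_{n>=0} a_n x^n with a_0 = 1.
Substitute y = x^r sum a_n x^n and match x^{r+n}. The recurrence is
  D(n) a_n + 4 a_{n-1} + 1 a_{n-2} = 0,  where D(n) = (r+n)(r+n-1) + (-8/3)(r+n) + (10/3).
  a_n = [-4 a_{n-1} - 1 a_{n-2}] / D(n).
Since the indicial polynomial factors as (r - r_1)(r - r_2), D(n) = (r_1 + n - r_1)(r_1 + n - r_2) = n(n + 1/3).
Evaluating step by step (a_0 = 1):
  n = 1: D(1) = 1(1 + 1/3) = 4/3; numerator = -4(1) = -4; a_1 = (-4)/(4/3) = -3
  n = 2: D(2) = 2(2 + 1/3) = 14/3; numerator = -4(-3) - 1(1) = 11; a_2 = (11)/(14/3) = 33/14
  n = 3: D(3) = 3(3 + 1/3) = 10; numerator = -4(33/14) - 1(-3) = -45/7; a_3 = (-45/7)/(10) = -9/14

r = 2; a_0 = 1; a_1 = -3; a_2 = 33/14; a_3 = -9/14


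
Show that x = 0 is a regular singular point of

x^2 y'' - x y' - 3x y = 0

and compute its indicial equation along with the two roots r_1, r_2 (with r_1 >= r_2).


Divide by x^2 to reach normal form y'' + P_1(x) y' + P_2(x) y = 0 with P_1(x) = -1/x and P_2(x) = -3/x.
x = 0 is a singular point because the y'-coefficient -1/x has a pole at x = 0 and the y-coefficient -3/x has a pole at x = 0.
It is a regular singular point because x P_1(x) = p(x) = -1 and x^2 P_2(x) = q(x) = -3x are polynomials, hence analytic at x = 0.
p(0) = -1,  q(0) = 0.
Indicial equation: r(r-1) + p(0) r + q(0) = 0, i.e. r^2 + (p(0) - 1) r + q(0) = 0, i.e. r^2 - 2 r = 0.
Discriminant: (-2)^2 - 4(0) = 4, so r = (2 ± 2)/2.
Solving: r_1 = 2, r_2 = 0.

indicial: r^2 - 2 r = 0; roots r_1 = 2, r_2 = 0


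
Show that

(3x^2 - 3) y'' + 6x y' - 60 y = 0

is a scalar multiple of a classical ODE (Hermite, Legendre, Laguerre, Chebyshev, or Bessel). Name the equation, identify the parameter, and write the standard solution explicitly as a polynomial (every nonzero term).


All three coefficients share the factor -3; dividing through by -3 gives  (1 - x^2) y'' - 2x y' + 20 y = 0.
This matches the Legendre equation (1 - x^2) y'' - 2x y' + n(n+1) y = 0 (note the -2x y' term) with n(n+1) = 20, so n = 4; the polynomial solution is P_4(x).
With y = sum_k a_k x^k, matching x^k gives (k+2)(k+1) a_{k+2} = [k(k+1) - n(n+1)] a_k = (k - 4)(k + 5) a_k. The right side vanishes at k = 4, so the series with the parity of 4 terminates at degree 4.
Standard normalization (P_n(1) = 1): leading coefficient (2n)!/(2^n (n!)^2) = 40320/(16*576) = 35/8, so a_4 = 35/8. Work downward with a_k = (k+1)(k+2) a_{k+2} / ((k - 4)(k + 5)):
  a_2 = (3)(4)(35/8) / ((2 - 4)(2 + 5)) = (105/2)/(-14) = -15/4
  a_0 = (1)(2)(-15/4) / ((0 - 4)(0 + 5)) = (-15/2)/(-20) = 3/8
Hence P_4(x) = 35 x^4/8 - 15 x^2/4 + 3/8.

P_4(x); series = 35 x^4/8 - 15 x^2/4 + 3/8


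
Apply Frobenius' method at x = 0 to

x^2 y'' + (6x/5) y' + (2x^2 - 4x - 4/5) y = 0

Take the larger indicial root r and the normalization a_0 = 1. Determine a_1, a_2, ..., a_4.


Write in Frobenius form y'' + (p(x)/x) y' + (q(x)/x^2) y = 0:
  p(x) = 6/5,  q(x) = 2x^2 - 4x - 4/5.
Indicial equation: r(r-1) + (6/5) r + (-4/5) = 0 -> roots r_1 = 4/5, r_2 = -1.
Take r = r_1 = 4/5. Let y(x) = x^r sum_{n>=0} a_n x^n with a_0 = 1.
Substitute y = x^r sum a_n x^n and match x^{r+n}. The recurrence is
  D(n) a_n - 4 a_{n-1} + 2 a_{n-2} = 0,  where D(n) = (r+n)(r+n-1) + (6/5)(r+n) + (-4/5).
  a_n = [4 a_{n-1} - 2 a_{n-2}] / D(n).
Since the indicial polynomial factors as (r - r_1)(r - r_2), D(n) = (r_1 + n - r_1)(r_1 + n - r_2) = n(n + 9/5).
Evaluating step by step (a_0 = 1):
  n = 1: D(1) = 1(1 + 9/5) = 14/5; numerator = 4(1) = 4; a_1 = (4)/(14/5) = 10/7
  n = 2: D(2) = 2(2 + 9/5) = 38/5; numerator = 4(10/7) - 2(1) = 26/7; a_2 = (26/7)/(38/5) = 65/133
  n = 3: D(3) = 3(3 + 9/5) = 72/5; numerator = 4(65/133) - 2(10/7) = -120/133; a_3 = (-120/133)/(72/5) = -25/399
  n = 4: D(4) = 4(4 + 9/5) = 116/5; numerator = 4(-25/399) - 2(65/133) = -70/57; a_4 = (-70/57)/(116/5) = -175/3306

r = 4/5; a_0 = 1; a_1 = 10/7; a_2 = 65/133; a_3 = -25/399; a_4 = -175/3306


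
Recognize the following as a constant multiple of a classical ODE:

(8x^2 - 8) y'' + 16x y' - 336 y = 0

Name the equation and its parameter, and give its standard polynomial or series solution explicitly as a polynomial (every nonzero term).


All three coefficients share the factor -8; dividing through by -8 gives  (1 - x^2) y'' - 2x y' + 42 y = 0.
This matches the Legendre equation (1 - x^2) y'' - 2x y' + n(n+1) y = 0 (note the -2x y' term) with n(n+1) = 42, so n = 6; the polynomial solution is P_6(x).
With y = sum_k a_k x^k, matching x^k gives (k+2)(k+1) a_{k+2} = [k(k+1) - n(n+1)] a_k = (k - 6)(k + 7) a_k. The right side vanishes at k = 6, so the series with the parity of 6 terminates at degree 6.
Standard normalization (P_n(1) = 1): leading coefficient (2n)!/(2^n (n!)^2) = 479001600/(64*518400) = 231/16, so a_6 = 231/16. Work downward with a_k = (k+1)(k+2) a_{k+2} / ((k - 6)(k + 7)):
  a_4 = (5)(6)(231/16) / ((4 - 6)(4 + 7)) = (3465/8)/(-22) = -315/16
  a_2 = (3)(4)(-315/16) / ((2 - 6)(2 + 7)) = (-945/4)/(-36) = 105/16
  a_0 = (1)(2)(105/16) / ((0 - 6)(0 + 7)) = (105/8)/(-42) = -5/16
Hence P_6(x) = 231 x^6/16 - 315 x^4/16 + 105 x^2/16 - 5/16.

P_6(x); series = 231 x^6/16 - 315 x^4/16 + 105 x^2/16 - 5/16


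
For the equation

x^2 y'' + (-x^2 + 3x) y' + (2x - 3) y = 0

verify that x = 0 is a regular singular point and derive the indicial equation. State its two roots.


Divide by x^2 to reach normal form y'' + P_1(x) y' + P_2(x) y = 0 with P_1(x) = -1 + 3/x and P_2(x) = 2/x - 3/x^2.
x = 0 is a singular point because the y'-coefficient -1 + 3/x has a pole at x = 0 and the y-coefficient 2/x - 3/x^2 has a pole at x = 0.
It is a regular singular point because x P_1(x) = p(x) = 3 - x and x^2 P_2(x) = q(x) = 2x - 3 are polynomials, hence analytic at x = 0.
p(0) = 3,  q(0) = -3.
Indicial equation: r(r-1) + p(0) r + q(0) = 0, i.e. r^2 + (p(0) - 1) r + q(0) = 0, i.e. r^2 + 2 r - 3 = 0.
Discriminant: (2)^2 - 4(-3) = 16, so r = (-2 ± 4)/2.
Solving: r_1 = 1, r_2 = -3.

indicial: r^2 + 2 r - 3 = 0; roots r_1 = 1, r_2 = -3


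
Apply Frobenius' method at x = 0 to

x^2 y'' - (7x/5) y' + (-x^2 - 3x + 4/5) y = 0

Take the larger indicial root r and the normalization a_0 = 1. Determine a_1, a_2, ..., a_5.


Write in Frobenius form y'' + (p(x)/x) y' + (q(x)/x^2) y = 0:
  p(x) = -7/5,  q(x) = -x^2 - 3x + 4/5.
Indicial equation: r(r-1) + (-7/5) r + (4/5) = 0 -> roots r_1 = 2, r_2 = 2/5.
Take r = r_1 = 2. Let y(x) = x^r sum_{n>=0} a_n x^n with a_0 = 1.
Substitute y = x^r sum a_n x^n and match x^{r+n}. The recurrence is
  D(n) a_n - 3 a_{n-1} - 1 a_{n-2} = 0,  where D(n) = (r+n)(r+n-1) + (-7/5)(r+n) + (4/5).
  a_n = [3 a_{n-1} + 1 a_{n-2}] / D(n).
Since the indicial polynomial factors as (r - r_1)(r - r_2), D(n) = (r_1 + n - r_1)(r_1 + n - r_2) = n(n + 8/5).
Evaluating step by step (a_0 = 1):
  n = 1: D(1) = 1(1 + 8/5) = 13/5; numerator = 3(1) = 3; a_1 = (3)/(13/5) = 15/13
  n = 2: D(2) = 2(2 + 8/5) = 36/5; numerator = 3(15/13) + 1(1) = 58/13; a_2 = (58/13)/(36/5) = 145/234
  n = 3: D(3) = 3(3 + 8/5) = 69/5; numerator = 3(145/234) + 1(15/13) = 235/78; a_3 = (235/78)/(69/5) = 1175/5382
  n = 4: D(4) = 4(4 + 8/5) = 112/5; numerator = 3(1175/5382) + 1(145/234) = 3430/2691; a_4 = (3430/2691)/(112/5) = 1225/21528
  n = 5: D(5) = 5(5 + 8/5) = 33; numerator = 3(1225/21528) + 1(1175/5382) = 8375/21528; a_5 = (8375/21528)/(33) = 8375/710424

r = 2; a_0 = 1; a_1 = 15/13; a_2 = 145/234; a_3 = 1175/5382; a_4 = 1225/21528; a_5 = 8375/710424


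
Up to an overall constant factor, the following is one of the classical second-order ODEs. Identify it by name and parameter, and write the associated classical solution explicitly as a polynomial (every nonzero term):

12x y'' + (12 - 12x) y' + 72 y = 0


All three coefficients share the factor 12; dividing through by 12 gives  x y'' + (1 - x) y' + 6 y = 0.
This matches the Laguerre equation x y'' + (1 - x) y' + n y = 0 with n = 6; the polynomial solution is L_6(x).
With y = sum_k a_k x^k, matching x^k gives (k+1)k a_{k+1} + (k+1) a_{k+1} - k a_k + n a_k = 0, i.e. (k+1)^2 a_{k+1} = (k - n) a_k = (k - 6) a_k. The right side vanishes at k = 6, so the series terminates at degree 6.
Standard normalization L_n(0) = 1 gives a_0 = 1. Work upward with a_{k+1} = (k - 6) a_k / (k+1)^2:
  a_1 = (0 - 6)(1) / 1^2 = -6/1 = -6
  a_2 = (1 - 6)(-6) / 2^2 = 30/4 = 15/2
  a_3 = (2 - 6)(15/2) / 3^2 = -30/9 = -10/3
  a_4 = (3 - 6)(-10/3) / 4^2 = 10/16 = 5/8
  a_5 = (4 - 6)(5/8) / 5^2 = (-5/4)/25 = -1/20
  a_6 = (5 - 6)(-1/20) / 6^2 = (1/20)/36 = 1/720
Hence L_6(x) = x^6/720 - x^5/20 + 5 x^4/8 - 10 x^3/3 + 15 x^2/2 - 6 x + 1.

L_6(x); series = x^6/720 - x^5/20 + 5 x^4/8 - 10 x^3/3 + 15 x^2/2 - 6 x + 1


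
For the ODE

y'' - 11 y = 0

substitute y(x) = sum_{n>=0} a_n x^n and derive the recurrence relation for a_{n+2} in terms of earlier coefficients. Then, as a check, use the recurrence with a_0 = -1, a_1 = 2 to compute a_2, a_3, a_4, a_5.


Substitute y = sum_n a_n x^n into y'' + (const) y = 0.
y''(x) = sum_{n>=0} (n+2)(n+1) a_{n+2} x^n.
The ODE becomes sum_n [(n+2)(n+1) a_{n+2} - 11 a_n] x^n = 0.
Setting each coefficient to zero gives the recurrence:
  (n+2)(n+1) a_{n+2} - 11 a_n = 0,
  a_{n+2} = 11 / ((n+1)(n+2)) a_n.

Check with a_0 = -1, a_1 = 2 (apply the recurrence for n = 0, 1, 2, 3): a_0 = -1, a_1 = 2, a_2 = -11/2, a_3 = 11/3, a_4 = -121/24, a_5 = 121/60.

a_{n+2} = 11/((n+1)(n+2)) * a_n; check: a_0 = -1, a_1 = 2, a_2 = -11/2, a_3 = 11/3, a_4 = -121/24, a_5 = 121/60


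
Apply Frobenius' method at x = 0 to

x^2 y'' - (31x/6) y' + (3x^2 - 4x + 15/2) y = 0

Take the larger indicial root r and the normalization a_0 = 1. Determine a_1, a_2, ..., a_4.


Write in Frobenius form y'' + (p(x)/x) y' + (q(x)/x^2) y = 0:
  p(x) = -31/6,  q(x) = 3x^2 - 4x + 15/2.
Indicial equation: r(r-1) + (-31/6) r + (15/2) = 0 -> roots r_1 = 9/2, r_2 = 5/3.
Take r = r_1 = 9/2. Let y(x) = x^r sum_{n>=0} a_n x^n with a_0 = 1.
Substitute y = x^r sum a_n x^n and match x^{r+n}. The recurrence is
  D(n) a_n - 4 a_{n-1} + 3 a_{n-2} = 0,  where D(n) = (r+n)(r+n-1) + (-31/6)(r+n) + (15/2).
  a_n = [4 a_{n-1} - 3 a_{n-2}] / D(n).
Since the indicial polynomial factors as (r - r_1)(r - r_2), D(n) = (r_1 + n - r_1)(r_1 + n - r_2) = n(n + 17/6).
Evaluating step by step (a_0 = 1):
  n = 1: D(1) = 1(1 + 17/6) = 23/6; numerator = 4(1) = 4; a_1 = (4)/(23/6) = 24/23
  n = 2: D(2) = 2(2 + 17/6) = 29/3; numerator = 4(24/23) - 3(1) = 27/23; a_2 = (27/23)/(29/3) = 81/667
  n = 3: D(3) = 3(3 + 17/6) = 35/2; numerator = 4(81/667) - 3(24/23) = -1764/667; a_3 = (-1764/667)/(35/2) = -504/3335
  n = 4: D(4) = 4(4 + 17/6) = 82/3; numerator = 4(-504/3335) - 3(81/667) = -3231/3335; a_4 = (-3231/3335)/(82/3) = -9693/273470

r = 9/2; a_0 = 1; a_1 = 24/23; a_2 = 81/667; a_3 = -504/3335; a_4 = -9693/273470


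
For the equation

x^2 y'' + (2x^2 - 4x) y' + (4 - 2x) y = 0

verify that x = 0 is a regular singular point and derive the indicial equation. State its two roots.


Divide by x^2 to reach normal form y'' + P_1(x) y' + P_2(x) y = 0 with P_1(x) = 2 - 4/x and P_2(x) = -2/x + 4/x^2.
x = 0 is a singular point because the y'-coefficient 2 - 4/x has a pole at x = 0 and the y-coefficient -2/x + 4/x^2 has a pole at x = 0.
It is a regular singular point because x P_1(x) = p(x) = 2x - 4 and x^2 P_2(x) = q(x) = 4 - 2x are polynomials, hence analytic at x = 0.
p(0) = -4,  q(0) = 4.
Indicial equation: r(r-1) + p(0) r + q(0) = 0, i.e. r^2 + (p(0) - 1) r + q(0) = 0, i.e. r^2 - 5 r + 4 = 0.
Discriminant: (-5)^2 - 4(4) = 9, so r = (5 ± 3)/2.
Solving: r_1 = 4, r_2 = 1.

indicial: r^2 - 5 r + 4 = 0; roots r_1 = 4, r_2 = 1


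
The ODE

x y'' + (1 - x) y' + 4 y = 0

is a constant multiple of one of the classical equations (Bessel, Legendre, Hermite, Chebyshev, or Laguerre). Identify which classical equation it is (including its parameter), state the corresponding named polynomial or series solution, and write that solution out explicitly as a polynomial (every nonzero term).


The equation is already in a standard form:  x y'' + (1 - x) y' + 4 y = 0.
This matches the Laguerre equation x y'' + (1 - x) y' + n y = 0 with n = 4; the polynomial solution is L_4(x).
With y = sum_k a_k x^k, matching x^k gives (k+1)k a_{k+1} + (k+1) a_{k+1} - k a_k + n a_k = 0, i.e. (k+1)^2 a_{k+1} = (k - n) a_k = (k - 4) a_k. The right side vanishes at k = 4, so the series terminates at degree 4.
Standard normalization L_n(0) = 1 gives a_0 = 1. Work upward with a_{k+1} = (k - 4) a_k / (k+1)^2:
  a_1 = (0 - 4)(1) / 1^2 = -4/1 = -4
  a_2 = (1 - 4)(-4) / 2^2 = 12/4 = 3
  a_3 = (2 - 4)(3) / 3^2 = -6/9 = -2/3
  a_4 = (3 - 4)(-2/3) / 4^2 = (2/3)/16 = 1/24
Hence L_4(x) = x^4/24 - 2 x^3/3 + 3 x^2 - 4 x + 1.

L_4(x); series = x^4/24 - 2 x^3/3 + 3 x^2 - 4 x + 1
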